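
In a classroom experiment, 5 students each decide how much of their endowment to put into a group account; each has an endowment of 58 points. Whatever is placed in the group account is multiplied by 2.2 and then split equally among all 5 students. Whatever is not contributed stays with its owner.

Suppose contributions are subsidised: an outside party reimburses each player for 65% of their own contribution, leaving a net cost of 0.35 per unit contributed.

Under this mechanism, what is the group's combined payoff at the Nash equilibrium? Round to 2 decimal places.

826.50 points

With the mechanism, a contributed unit returns (2.2/5) / 0.35 = 1.2571 per unit of net cost to the contributor — now above 1 — so contributing fully is weakly dominant for every player.
So the Nash equilibrium is full contribution by all 5; the group earns 5 × (58 × 0.65 + 2.2 × 58) = 826.50.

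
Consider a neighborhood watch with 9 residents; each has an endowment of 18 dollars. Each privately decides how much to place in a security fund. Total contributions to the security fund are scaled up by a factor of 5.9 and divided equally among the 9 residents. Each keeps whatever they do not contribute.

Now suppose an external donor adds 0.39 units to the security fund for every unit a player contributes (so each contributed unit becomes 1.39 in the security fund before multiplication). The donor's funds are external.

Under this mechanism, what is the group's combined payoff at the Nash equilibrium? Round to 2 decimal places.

162.00 dollars

The effective private return is 5.9 × 1.39 / 9 = 0.9112, which is still under 1, so the mechanism doesn't change anyone's dominant strategy: zero contribution.
At the Nash equilibrium no one contributes; group total payoff = 9 × 18 = 162.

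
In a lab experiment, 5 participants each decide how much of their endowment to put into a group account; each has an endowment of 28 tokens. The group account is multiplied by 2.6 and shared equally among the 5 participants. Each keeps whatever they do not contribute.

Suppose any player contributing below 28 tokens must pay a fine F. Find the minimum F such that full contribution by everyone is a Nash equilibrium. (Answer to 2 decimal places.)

13.44 tokens

Given the others contribute fully, the best deviation is to contribute 0 (any partial contribution still incurs the fine and gives up units whose private return 0.5200 is below 1).
Deviating from 28 to 0 saves 28 tokens but forfeits the deviator's share of the drop in the group account: 2.6/5 × 28 = 14.56.
So the deviation gain is 28 − 14.56 = 13.44, and the fine must be at least 13.44 tokens to wipe it out.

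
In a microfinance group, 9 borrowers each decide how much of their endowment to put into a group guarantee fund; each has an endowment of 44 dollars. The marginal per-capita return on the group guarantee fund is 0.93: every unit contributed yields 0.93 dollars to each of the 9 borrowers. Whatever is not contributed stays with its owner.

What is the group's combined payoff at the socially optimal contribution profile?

Each contributed unit returns 8.370 to the group as a whole (0.93 to each of 9 players), which exceeds 1, so the social optimum is full contribution: group total = 8.370 × 396 = 3314.52.

3314.52 dollars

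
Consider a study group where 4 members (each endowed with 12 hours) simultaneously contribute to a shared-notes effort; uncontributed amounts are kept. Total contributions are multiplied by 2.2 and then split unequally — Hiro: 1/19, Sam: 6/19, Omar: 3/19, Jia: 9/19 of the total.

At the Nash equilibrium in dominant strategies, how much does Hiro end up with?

13.39 hours

A player with share s gets back 2.2·s per unit contributed, so full contribution is dominant for anyone with s > 1/2.2 = 0.4545 and zero contribution is dominant for anyone below.
The only share above 0.4545 is Jia's 9/19, contributing 12; the remaining 3 contribute 0. Total contributed: 12.
Hiro keeps 12 and receives 2.2 × 12 × 1/19 = 1.39 from the shared-notes effort, for a payoff of 13.39.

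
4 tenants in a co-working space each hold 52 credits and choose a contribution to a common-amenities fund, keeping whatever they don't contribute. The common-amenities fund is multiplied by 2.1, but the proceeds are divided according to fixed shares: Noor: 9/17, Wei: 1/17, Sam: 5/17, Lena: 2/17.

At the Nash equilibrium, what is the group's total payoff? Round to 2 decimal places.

Player j's private return per contributed unit is 2.1 × (j's share). Contributing is weakly dominant for j when that share is at least 1/2.1 = 0.4762, and contributing 0 is dominant otherwise.
The only share above 0.4762 is Noor's 9/17, contributing 52; the remaining 3 contribute 0. Total contributed: 52.
The common-amenities fund pays out 2.1 × 52 = 109.20 in total (split across the unequal shares, but the aggregate is all that matters for the group sum).
The 3 free-riders keep 52 each, adding 156. Group total = 156 + 109.20 = 265.20.

265.20 credits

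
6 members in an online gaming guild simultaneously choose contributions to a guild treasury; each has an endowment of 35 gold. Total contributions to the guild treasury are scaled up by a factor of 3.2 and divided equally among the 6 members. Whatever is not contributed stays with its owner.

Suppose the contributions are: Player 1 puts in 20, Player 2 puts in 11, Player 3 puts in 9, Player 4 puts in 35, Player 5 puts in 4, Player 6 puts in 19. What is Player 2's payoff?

76.27 gold

Total contributed: 20 + 11 + 9 + 35 + 4 + 19 = 98.
Each receives 3.2 × 98 / 6 = 52.27 from the guild treasury.
Player 2 keeps 35 − 11 = 24, so Player 2's payoff is 24 + 52.27 = 76.27.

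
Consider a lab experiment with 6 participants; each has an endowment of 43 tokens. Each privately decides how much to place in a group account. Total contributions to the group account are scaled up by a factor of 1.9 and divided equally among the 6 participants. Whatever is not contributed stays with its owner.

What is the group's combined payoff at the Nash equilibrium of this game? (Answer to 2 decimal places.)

Each contributed unit returns 1.9/6 = 0.3167 to its contributor — below 1 — so contributing 0 is dominant for every player. At the Nash equilibrium everyone keeps their 43, and the group total is 6 × 43 = 258.

258.00 tokens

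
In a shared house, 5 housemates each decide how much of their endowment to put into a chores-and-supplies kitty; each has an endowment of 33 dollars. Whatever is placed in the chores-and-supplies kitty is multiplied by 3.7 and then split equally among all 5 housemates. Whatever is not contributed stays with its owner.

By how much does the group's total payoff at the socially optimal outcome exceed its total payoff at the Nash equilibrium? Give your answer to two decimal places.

445.50 dollars

Each contributed unit returns 3.7/5 = 0.7400 to its contributor — below 1 — so contributing 0 is dominant for every player. At the Nash equilibrium everyone keeps their 33, and the group total is 5 × 33 = 165.
Each contributed unit returns 3.700 to the group as a whole (0.7400 to each of 5 players), which exceeds 1, so the social optimum is full contribution: group total = 3.700 × 165 = 610.50.
Efficiency loss = 610.50 − 165 = 445.50.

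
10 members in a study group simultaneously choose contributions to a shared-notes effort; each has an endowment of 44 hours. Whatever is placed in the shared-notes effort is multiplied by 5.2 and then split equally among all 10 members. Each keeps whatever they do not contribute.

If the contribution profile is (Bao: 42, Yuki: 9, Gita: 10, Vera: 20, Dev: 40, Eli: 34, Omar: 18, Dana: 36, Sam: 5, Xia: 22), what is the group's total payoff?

Total contributed: 42 + 9 + 10 + 20 + 40 + 34 + 18 + 36 + 5 + 22 = 236; total kept: 10 × 44 − 236 = 204.
The shared-notes effort pays out 5.2 × 236 = 1227.20 in aggregate.
Group total = 204 + 1227.20 = 1431.20.

1431.20 hours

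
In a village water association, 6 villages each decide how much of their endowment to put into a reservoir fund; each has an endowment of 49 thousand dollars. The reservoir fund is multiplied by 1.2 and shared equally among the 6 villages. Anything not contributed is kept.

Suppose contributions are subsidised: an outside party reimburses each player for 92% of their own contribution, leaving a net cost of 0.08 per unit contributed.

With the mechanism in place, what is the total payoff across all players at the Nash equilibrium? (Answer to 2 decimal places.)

Under the mechanism each unit contributed yields (1.2/6) / 0.08 = 2.5000 back to its contributor per unit of net cost, which exceeds 1, making full contribution the dominant choice for everyone.
At the Nash equilibrium everyone contributes 49. Group total payoff = 6 × (49 × 0.92 + 1.2 × 49) = 623.28.

623.28 thousand dollars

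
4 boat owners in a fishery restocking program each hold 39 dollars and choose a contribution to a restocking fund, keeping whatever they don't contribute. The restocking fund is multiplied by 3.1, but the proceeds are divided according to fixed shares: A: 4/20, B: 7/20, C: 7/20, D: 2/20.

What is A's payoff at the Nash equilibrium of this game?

Each unit j contributes comes back to j as 3.1 × (j's share), so j prefers to contribute only if that share exceeds 1/3.1 = 0.3226; otherwise keeping the unit dominates.
The shares above 0.3226 belong to B and C, contributing 39 each; the remaining 2 contribute 0. Total contributed: 78.
A keeps 39 and receives 3.1 × 78 × 4/20 = 48.36 from the restocking fund, for a payoff of 87.36.

87.36 dollars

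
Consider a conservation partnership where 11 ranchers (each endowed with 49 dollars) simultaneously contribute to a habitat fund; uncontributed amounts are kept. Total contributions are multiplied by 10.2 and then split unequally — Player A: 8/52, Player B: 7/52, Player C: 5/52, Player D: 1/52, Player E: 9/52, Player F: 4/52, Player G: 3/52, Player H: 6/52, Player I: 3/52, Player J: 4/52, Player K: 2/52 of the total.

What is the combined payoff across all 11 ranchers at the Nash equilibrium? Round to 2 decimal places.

Each unit j contributes comes back to j as 10.2 × (j's share), so j prefers to contribute only if that share exceeds 1/10.2 = 0.0980; otherwise keeping the unit dominates.
Player A, Player B, Player E and Player H are above the threshold, contributing 49 each; the remaining 7 contribute 0. Total contributed: 196.
The habitat fund pays out 10.2 × 196 = 1999.20 in total (split across the unequal shares, but the aggregate is all that matters for the group sum).
The 7 free-riders keep 49 each, adding 343. Group total = 343 + 1999.20 = 2342.20.

2342.20 dollars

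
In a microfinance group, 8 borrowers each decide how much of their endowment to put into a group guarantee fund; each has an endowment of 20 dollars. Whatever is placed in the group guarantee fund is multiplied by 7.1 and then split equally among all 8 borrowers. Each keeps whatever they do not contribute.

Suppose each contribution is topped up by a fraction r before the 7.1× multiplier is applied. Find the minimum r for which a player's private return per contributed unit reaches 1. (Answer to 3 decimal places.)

With matching at rate r, one contributed unit becomes (1 + r) in the group guarantee fund and returns 7.1 × (1 + r) / 8 to the contributor.
Setting this equal to 1: 1 + r = 8/7.1 = 1.1268.
So the minimum matching rate is r = 1.1268 − 1 = 0.127.

0.127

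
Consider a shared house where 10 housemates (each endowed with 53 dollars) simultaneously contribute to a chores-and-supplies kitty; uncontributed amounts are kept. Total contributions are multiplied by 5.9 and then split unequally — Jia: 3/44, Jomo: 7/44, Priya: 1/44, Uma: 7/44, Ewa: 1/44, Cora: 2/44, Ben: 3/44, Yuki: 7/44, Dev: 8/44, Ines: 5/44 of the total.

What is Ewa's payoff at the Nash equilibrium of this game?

A player with share s gets back 5.9·s per unit contributed, so full contribution is dominant for anyone with s > 1/5.9 = 0.1695 and zero contribution is dominant for anyone below.
The only share above 0.1695 is Dev's 8/44, contributing 53; the remaining 9 contribute 0. Total contributed: 53.
Ewa keeps 53 and receives 5.9 × 53 × 1/44 = 7.11 from the chores-and-supplies kitty, for a payoff of 60.11.

60.11 dollars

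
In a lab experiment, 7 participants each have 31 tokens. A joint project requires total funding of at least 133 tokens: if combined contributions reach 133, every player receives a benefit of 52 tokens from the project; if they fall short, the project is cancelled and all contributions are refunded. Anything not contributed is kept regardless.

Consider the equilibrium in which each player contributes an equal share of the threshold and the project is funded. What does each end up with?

Equal share of the threshold: 133/7 = 19.
At this profile no one gains by cutting their contribution: any cut drops the total below 133, the project is cancelled, contributions are refunded, and the deviator ends with 31, which is less than 31 − 19 + 52 = 64. Contributing more than 19 just wastes the excess. So contributing exactly 19 is a best response.
Each player's payoff: 31 − 19 + 52 = 64.

64 tokens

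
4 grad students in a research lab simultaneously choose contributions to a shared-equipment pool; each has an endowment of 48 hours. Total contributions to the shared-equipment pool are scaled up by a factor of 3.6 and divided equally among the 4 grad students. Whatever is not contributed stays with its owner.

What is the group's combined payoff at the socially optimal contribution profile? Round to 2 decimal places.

Each contributed unit returns 3.600 to the group as a whole (0.9000 to each of 4 players), which exceeds 1, so the social optimum is full contribution: group total = 3.600 × 192 = 691.20.

691.20 hours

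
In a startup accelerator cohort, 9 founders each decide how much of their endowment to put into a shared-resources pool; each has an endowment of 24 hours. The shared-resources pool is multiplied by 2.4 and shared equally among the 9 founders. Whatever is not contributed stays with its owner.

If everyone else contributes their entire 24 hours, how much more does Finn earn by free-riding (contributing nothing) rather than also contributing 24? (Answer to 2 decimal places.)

Switching from a contribution of 24 to 0 lets Finn keep an extra 24 hours, but lowers the shared-resources pool by 24, which costs Finn their own share of that drop: 2.4/9 × 24 = 6.40.
Net gain = 24 − 6.40 = 17.60. The private return per contributed unit (0.2667) is below 1, so free-riding is indeed the best response regardless of what the others do.

17.60 hours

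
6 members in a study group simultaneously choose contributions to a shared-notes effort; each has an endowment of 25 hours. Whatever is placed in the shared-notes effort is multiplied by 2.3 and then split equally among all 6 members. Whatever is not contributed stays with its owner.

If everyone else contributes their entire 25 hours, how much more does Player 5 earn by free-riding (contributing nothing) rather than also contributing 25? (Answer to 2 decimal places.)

Switching from a contribution of 25 to 0 lets Player 5 keep an extra 25 hours, but lowers the shared-notes effort by 25, which costs Player 5 their own share of that drop: 2.3/6 × 25 = 9.58.
Net gain = 25 − 9.58 = 15.42. The private return per contributed unit (0.3833) is below 1, so free-riding is indeed the best response regardless of what the others do.

15.42 hours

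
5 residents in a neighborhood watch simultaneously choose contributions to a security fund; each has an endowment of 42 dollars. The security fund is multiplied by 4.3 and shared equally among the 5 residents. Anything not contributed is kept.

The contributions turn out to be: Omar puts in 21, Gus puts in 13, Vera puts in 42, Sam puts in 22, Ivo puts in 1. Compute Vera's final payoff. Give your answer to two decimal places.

85.14 dollars

Total contributed: 21 + 13 + 42 + 22 + 1 = 99.
Each receives 4.3 × 99 / 5 = 85.14 from the security fund.
Vera keeps 42 − 42 = 0, so Vera's payoff is 0 + 85.14 = 85.14.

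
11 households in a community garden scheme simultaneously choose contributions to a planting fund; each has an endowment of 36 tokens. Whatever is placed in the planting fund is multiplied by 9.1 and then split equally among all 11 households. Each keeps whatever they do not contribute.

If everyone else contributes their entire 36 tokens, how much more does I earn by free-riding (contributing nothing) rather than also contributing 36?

6.22 tokens

Switching from a contribution of 36 to 0 lets I keep an extra 36 tokens, but lowers the planting fund by 36, which costs I their own share of that drop: 9.1/11 × 36 = 29.78.
Net gain = 36 − 29.78 = 6.22. The private return per contributed unit (0.8273) is below 1, so free-riding is indeed the best response regardless of what the others do.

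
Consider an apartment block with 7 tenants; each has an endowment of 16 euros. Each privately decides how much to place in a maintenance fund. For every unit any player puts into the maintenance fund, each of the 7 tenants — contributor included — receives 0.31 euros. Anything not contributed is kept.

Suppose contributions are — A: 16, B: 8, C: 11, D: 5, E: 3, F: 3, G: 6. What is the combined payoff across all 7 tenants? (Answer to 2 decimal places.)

Total contributed: 16 + 8 + 11 + 5 + 3 + 3 + 6 = 52; total kept: 7 × 16 − 52 = 60.
The maintenance fund pays out 0.31 × 7 × 52 = 112.84 in aggregate.
Group total = 60 + 112.84 = 172.84.

172.84 euros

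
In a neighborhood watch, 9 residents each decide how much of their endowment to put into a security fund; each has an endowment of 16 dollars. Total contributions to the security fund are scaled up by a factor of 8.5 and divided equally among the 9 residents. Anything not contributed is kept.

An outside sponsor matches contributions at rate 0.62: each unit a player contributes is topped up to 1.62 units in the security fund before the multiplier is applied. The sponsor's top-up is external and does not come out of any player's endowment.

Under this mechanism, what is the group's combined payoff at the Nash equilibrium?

1982.88 dollars

Under the mechanism each unit contributed yields 8.5 × 1.62 / 9 = 1.5300 back to its contributor per unit of net cost, which exceeds 1, making full contribution the dominant choice for everyone.
At the Nash equilibrium everyone contributes 16. Group total payoff = 8.5 × 1.62 × 144 = 1982.88.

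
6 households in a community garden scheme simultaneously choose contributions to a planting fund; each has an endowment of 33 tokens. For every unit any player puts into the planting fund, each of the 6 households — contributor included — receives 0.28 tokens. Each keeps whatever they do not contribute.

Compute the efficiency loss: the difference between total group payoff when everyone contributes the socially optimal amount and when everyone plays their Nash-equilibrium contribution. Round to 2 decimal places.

The private return per contributed unit is 0.28 < 1, so contributing 0 is dominant for every player. At the Nash equilibrium everyone keeps their 33, and the group total is 6 × 33 = 198.
Each contributed unit returns 1.680 to the group as a whole (0.28 to each of 6 players), which exceeds 1, so the social optimum is full contribution: group total = 1.680 × 198 = 332.64.
Efficiency loss = 332.64 − 198 = 134.64.

134.64 tokens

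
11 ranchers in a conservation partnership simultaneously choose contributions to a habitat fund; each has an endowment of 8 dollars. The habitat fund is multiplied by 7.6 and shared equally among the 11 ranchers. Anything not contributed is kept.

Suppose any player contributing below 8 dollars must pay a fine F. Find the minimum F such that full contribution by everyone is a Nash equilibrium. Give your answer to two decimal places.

2.47 dollars

Given the others contribute fully, the best deviation is to contribute 0 (any partial contribution still incurs the fine and gives up units whose private return 0.6909 is below 1).
Deviating from 8 to 0 saves 8 dollars but forfeits the deviator's share of the drop in the habitat fund: 7.6/11 × 8 = 5.53.
So the deviation gain is 8 − 5.53 = 2.47, and the fine must be at least 2.47 dollars to wipe it out.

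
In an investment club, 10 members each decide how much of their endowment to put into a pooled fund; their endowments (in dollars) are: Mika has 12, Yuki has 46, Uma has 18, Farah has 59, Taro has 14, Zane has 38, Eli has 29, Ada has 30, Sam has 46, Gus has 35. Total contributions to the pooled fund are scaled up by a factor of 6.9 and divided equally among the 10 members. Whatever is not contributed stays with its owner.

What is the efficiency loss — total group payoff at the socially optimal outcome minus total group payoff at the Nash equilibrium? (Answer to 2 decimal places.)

The private return per contributed unit is 6.9/10 = 0.6900 < 1 for every player regardless of endowment, so the Nash equilibrium is zero contribution and the group total is Σ E_j = 12 + 46 + 18 + 59 + 14 + 38 + 29 + 30 + 46 + 35 = 327.
Each contributed unit returns 6.900 to the group, so the social optimum is full contribution by everyone: group total = 6.900 × 327 = 2256.30.
Efficiency loss = (6.900 − 1) × 327 = 1929.30.

1929.30 dollars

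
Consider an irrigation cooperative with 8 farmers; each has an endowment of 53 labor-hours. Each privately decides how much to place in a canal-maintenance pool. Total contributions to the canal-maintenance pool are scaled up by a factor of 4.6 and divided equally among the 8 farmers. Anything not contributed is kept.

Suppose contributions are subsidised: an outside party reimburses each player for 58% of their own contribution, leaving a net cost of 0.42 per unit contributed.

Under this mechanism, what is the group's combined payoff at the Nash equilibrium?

Under the mechanism each unit contributed yields (4.6/8) / 0.42 = 1.3690 back to its contributor per unit of net cost, which exceeds 1, making full contribution the dominant choice for everyone.
So the Nash equilibrium is full contribution by all 8; the group earns 8 × (53 × 0.58 + 4.6 × 53) = 2196.32.

2196.32 labor-hours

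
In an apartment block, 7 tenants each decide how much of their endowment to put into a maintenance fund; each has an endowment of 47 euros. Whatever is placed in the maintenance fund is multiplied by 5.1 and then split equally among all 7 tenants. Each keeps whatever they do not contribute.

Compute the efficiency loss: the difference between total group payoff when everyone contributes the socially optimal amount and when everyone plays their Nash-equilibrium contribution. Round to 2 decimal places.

Each contributed unit returns 5.1/7 = 0.7286 to its contributor — below 1 — so contributing 0 is dominant for every player. At the Nash equilibrium everyone keeps their 47, and the group total is 7 × 47 = 329.
Each contributed unit returns 5.100 to the group as a whole (0.7286 to each of 7 players), which exceeds 1, so the social optimum is full contribution: group total = 5.100 × 329 = 1677.90.
Efficiency loss = 1677.90 − 329 = 1348.90.

1348.90 euros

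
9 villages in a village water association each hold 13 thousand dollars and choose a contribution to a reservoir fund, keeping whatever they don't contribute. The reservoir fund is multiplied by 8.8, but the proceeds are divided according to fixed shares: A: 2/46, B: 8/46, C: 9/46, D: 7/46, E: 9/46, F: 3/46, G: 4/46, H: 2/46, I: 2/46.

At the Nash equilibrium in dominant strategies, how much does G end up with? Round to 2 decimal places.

A player with share s gets back 8.8·s per unit contributed, so full contribution is dominant for anyone with s > 1/8.8 = 0.1136 and zero contribution is dominant for anyone below.
B, C, D and E clear that bar, contributing 13 each; the remaining 5 contribute 0. Total contributed: 52.
G keeps 13 and receives 8.8 × 52 × 4/46 = 39.79 from the reservoir fund, for a payoff of 52.79.

52.79 thousand dollars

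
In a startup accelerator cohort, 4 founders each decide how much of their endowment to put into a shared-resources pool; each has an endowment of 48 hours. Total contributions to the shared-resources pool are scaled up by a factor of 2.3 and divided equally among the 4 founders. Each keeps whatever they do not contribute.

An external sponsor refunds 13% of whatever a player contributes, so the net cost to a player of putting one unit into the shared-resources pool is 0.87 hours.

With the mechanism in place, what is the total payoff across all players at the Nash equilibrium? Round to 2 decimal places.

Even with the mechanism, each unit contributed returns only (2.3/4) / 0.87 = 0.6609 per unit of net cost, so contributing nothing is still dominant.
Everyone keeps their endowment and the group total is 4 × 48 = 192.

192.00 hours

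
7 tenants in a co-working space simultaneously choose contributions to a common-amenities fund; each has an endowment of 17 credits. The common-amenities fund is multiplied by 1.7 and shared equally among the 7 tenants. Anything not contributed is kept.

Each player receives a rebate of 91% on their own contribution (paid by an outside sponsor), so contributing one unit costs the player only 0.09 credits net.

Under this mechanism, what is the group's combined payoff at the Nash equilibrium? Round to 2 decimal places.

The effective private return per unit is now (1.7/7) / 0.09 = 2.6984 > 1, so every player's dominant strategy flips to full contribution.
At the Nash equilibrium everyone contributes 17. Group total payoff = 7 × (17 × 0.91 + 1.7 × 17) = 310.59.

310.59 credits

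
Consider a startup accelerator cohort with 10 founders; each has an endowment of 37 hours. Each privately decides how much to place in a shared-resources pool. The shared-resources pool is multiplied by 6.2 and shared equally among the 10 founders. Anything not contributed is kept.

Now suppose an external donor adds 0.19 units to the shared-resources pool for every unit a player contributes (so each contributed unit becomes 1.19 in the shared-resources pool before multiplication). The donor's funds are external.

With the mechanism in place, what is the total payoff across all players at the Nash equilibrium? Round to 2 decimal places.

Even with the mechanism, each unit contributed returns only 6.2 × 1.19 / 10 = 0.7378 per unit of net cost, so contributing nothing is still dominant.
At the Nash equilibrium no one contributes; group total payoff = 10 × 37 = 370.

370.00 hours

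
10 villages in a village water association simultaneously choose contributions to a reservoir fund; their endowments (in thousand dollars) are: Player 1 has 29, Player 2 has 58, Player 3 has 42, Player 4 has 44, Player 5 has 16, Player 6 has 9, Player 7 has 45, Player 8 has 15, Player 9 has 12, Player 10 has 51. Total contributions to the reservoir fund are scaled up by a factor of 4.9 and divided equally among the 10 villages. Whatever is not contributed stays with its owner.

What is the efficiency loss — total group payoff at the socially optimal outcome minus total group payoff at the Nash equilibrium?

1251.90 thousand dollars

The private return per contributed unit is 4.9/10 = 0.4900 < 1 for every player regardless of endowment, so the Nash equilibrium is zero contribution and the group total is Σ E_j = 29 + 58 + 42 + 44 + 16 + 9 + 45 + 15 + 12 + 51 = 321.
Each contributed unit returns 4.900 to the group, so the social optimum is full contribution by everyone: group total = 4.900 × 321 = 1572.90.
Efficiency loss = (4.900 − 1) × 321 = 1251.90.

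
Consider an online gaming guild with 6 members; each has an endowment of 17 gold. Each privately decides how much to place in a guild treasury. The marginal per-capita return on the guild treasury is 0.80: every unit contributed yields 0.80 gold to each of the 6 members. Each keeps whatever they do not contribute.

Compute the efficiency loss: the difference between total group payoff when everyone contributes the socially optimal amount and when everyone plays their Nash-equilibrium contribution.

387.60 gold

The private return per contributed unit is 0.80 < 1, so contributing 0 is dominant for every player. At the Nash equilibrium everyone keeps their 17, and the group total is 6 × 17 = 102.
Each contributed unit returns 4.800 to the group as a whole (0.80 to each of 6 players), which exceeds 1, so the social optimum is full contribution: group total = 4.800 × 102 = 489.60.
Efficiency loss = 489.60 − 102 = 387.60.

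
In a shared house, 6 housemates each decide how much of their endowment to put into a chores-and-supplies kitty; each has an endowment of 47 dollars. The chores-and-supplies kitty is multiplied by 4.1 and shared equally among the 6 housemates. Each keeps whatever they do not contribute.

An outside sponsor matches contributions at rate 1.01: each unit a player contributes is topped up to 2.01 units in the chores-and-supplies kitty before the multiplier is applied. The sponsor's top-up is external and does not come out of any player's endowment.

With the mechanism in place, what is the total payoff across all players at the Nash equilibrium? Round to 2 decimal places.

2323.96 dollars

Under the mechanism each unit contributed yields 4.1 × 2.01 / 6 = 1.3735 back to its contributor per unit of net cost, which exceeds 1, making full contribution the dominant choice for everyone.
At the Nash equilibrium everyone contributes 47. Group total payoff = 4.1 × 2.01 × 282 = 2323.96.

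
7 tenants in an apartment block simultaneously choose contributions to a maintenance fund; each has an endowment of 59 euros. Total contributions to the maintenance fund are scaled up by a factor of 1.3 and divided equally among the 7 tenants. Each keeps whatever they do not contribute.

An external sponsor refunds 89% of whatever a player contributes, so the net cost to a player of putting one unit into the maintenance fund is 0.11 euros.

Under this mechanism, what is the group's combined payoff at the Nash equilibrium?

904.47 euros

With the mechanism, a contributed unit returns (1.3/7) / 0.11 = 1.6883 per unit of net cost to the contributor — now above 1 — so contributing fully is weakly dominant for every player.
So the Nash equilibrium is full contribution by all 7; the group earns 7 × (59 × 0.89 + 1.3 × 59) = 904.47.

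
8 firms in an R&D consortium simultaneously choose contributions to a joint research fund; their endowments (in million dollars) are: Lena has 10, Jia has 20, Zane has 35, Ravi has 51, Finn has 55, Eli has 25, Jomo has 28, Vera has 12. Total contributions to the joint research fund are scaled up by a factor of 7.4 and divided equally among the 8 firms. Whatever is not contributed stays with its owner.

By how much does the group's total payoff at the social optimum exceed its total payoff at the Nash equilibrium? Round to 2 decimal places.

The private return per contributed unit is 7.4/8 = 0.9250 < 1 for every player regardless of endowment, so the Nash equilibrium is zero contribution and the group total is Σ E_j = 10 + 20 + 35 + 51 + 55 + 25 + 28 + 12 = 236.
Each contributed unit returns 7.400 to the group, so the social optimum is full contribution by everyone: group total = 7.400 × 236 = 1746.40.
Efficiency loss = (7.400 − 1) × 236 = 1510.40.

1510.40 million dollars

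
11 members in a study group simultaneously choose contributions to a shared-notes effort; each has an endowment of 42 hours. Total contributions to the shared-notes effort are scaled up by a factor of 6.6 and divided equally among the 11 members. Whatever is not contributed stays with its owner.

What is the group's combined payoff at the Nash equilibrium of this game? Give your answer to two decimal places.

462.00 hours

Each contributed unit returns 6.6/11 = 0.6000 to its contributor — below 1 — so contributing 0 is dominant for every player. At the Nash equilibrium everyone keeps their 42, and the group total is 11 × 42 = 462.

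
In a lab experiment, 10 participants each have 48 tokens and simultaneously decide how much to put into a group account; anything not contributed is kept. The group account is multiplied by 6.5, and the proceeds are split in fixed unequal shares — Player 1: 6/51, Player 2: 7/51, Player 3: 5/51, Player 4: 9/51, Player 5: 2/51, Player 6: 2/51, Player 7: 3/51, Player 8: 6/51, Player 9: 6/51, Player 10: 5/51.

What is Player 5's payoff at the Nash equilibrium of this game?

For player j, contributing a unit is worthwhile iff 6.5 × (j's share) ≥ 1, i.e. iff j's share is at least 0.1538.
Player 4 alone (share 9/51) is above the threshold, contributing 48; the remaining 9 contribute 0. Total contributed: 48.
Player 5 keeps 48 and receives 6.5 × 48 × 2/51 = 12.24 from the group account, for a payoff of 60.24.

60.24 tokens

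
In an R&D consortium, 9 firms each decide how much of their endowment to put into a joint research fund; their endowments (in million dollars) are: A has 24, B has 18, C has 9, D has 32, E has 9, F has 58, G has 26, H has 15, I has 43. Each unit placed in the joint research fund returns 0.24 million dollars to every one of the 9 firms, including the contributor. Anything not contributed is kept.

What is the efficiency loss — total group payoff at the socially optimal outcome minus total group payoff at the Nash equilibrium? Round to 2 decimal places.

271.44 million dollars

The private return per contributed unit is 0.24 < 1 for everyone, so the Nash equilibrium is zero contribution and the group total is Σ E_j = 24 + 18 + 9 + 32 + 9 + 58 + 26 + 15 + 43 = 234.
Each contributed unit returns 2.160 to the group, so the social optimum is full contribution by everyone: group total = 2.160 × 234 = 505.44.
Efficiency loss = (2.160 − 1) × 234 = 271.44.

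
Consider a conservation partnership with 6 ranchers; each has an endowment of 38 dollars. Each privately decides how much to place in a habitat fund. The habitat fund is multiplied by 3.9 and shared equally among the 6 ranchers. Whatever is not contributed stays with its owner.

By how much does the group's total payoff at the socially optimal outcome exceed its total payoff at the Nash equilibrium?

661.20 dollars

Each contributed unit returns 3.9/6 = 0.6500 to its contributor — below 1 — so contributing 0 is dominant for every player. At the Nash equilibrium everyone keeps their 38, and the group total is 6 × 38 = 228.
Each contributed unit returns 3.900 to the group as a whole (0.6500 to each of 6 players), which exceeds 1, so the social optimum is full contribution: group total = 3.900 × 228 = 889.20.
Efficiency loss = 889.20 − 228 = 661.20.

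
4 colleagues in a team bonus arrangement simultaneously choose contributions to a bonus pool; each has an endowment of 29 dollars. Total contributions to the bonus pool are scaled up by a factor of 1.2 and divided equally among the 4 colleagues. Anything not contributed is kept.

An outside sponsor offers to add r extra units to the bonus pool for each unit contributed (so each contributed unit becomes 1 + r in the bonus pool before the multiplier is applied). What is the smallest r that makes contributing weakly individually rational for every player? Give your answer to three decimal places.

With matching at rate r, one contributed unit becomes (1 + r) in the bonus pool and returns 1.2 × (1 + r) / 4 to the contributor.
Setting this equal to 1: 1 + r = 4/1.2 = 3.3333.
So the minimum matching rate is r = 3.3333 − 1 = 2.333.

2.333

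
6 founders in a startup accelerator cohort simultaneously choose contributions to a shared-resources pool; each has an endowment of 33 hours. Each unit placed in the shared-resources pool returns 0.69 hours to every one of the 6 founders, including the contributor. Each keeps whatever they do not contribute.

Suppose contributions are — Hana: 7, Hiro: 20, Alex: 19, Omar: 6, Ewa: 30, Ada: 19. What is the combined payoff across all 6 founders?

515.14 hours

Total contributed: 7 + 20 + 19 + 6 + 30 + 19 = 101; total kept: 6 × 33 − 101 = 97.
The shared-resources pool pays out 0.69 × 6 × 101 = 418.14 in aggregate.
Group total = 97 + 418.14 = 515.14.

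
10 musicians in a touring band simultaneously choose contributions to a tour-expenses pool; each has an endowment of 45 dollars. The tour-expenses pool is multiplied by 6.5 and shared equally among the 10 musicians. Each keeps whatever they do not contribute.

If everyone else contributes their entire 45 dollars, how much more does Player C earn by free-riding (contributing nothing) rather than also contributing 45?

Switching from a contribution of 45 to 0 lets Player C keep an extra 45 dollars, but lowers the tour-expenses pool by 45, which costs Player C their own share of that drop: 6.5/10 × 45 = 29.25.
Net gain = 45 − 29.25 = 15.75. The private return per contributed unit (0.6500) is below 1, so free-riding is indeed the best response regardless of what the others do.

15.75 dollars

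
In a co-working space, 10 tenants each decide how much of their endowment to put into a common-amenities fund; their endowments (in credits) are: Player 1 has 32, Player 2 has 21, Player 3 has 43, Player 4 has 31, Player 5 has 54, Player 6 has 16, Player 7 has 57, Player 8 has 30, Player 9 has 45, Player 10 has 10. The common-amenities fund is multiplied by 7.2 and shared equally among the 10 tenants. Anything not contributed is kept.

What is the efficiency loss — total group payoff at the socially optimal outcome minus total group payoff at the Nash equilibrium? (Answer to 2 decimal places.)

2101.80 credits

The private return per contributed unit is 7.2/10 = 0.7200 < 1 for every player regardless of endowment, so the Nash equilibrium is zero contribution and the group total is Σ E_j = 32 + 21 + 43 + 31 + 54 + 16 + 57 + 30 + 45 + 10 = 339.
Each contributed unit returns 7.200 to the group, so the social optimum is full contribution by everyone: group total = 7.200 × 339 = 2440.80.
Efficiency loss = (7.200 − 1) × 339 = 2101.80.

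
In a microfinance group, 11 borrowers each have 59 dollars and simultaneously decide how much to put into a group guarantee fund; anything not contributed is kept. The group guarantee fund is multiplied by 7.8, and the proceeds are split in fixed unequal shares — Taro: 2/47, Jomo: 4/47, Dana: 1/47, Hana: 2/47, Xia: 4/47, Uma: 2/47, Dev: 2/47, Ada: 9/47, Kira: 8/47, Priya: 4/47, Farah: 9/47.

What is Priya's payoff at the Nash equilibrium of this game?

176.50 dollars

Player j's private return per contributed unit is 7.8 × (j's share). Contributing is weakly dominant for j when that share is at least 1/7.8 = 0.1282, and contributing 0 is dominant otherwise.
Ada, Kira and Farah clear that bar, contributing 59 each; the remaining 8 contribute 0. Total contributed: 177.
Priya keeps 59 and receives 7.8 × 177 × 4/47 = 117.50 from the group guarantee fund, for a payoff of 176.50.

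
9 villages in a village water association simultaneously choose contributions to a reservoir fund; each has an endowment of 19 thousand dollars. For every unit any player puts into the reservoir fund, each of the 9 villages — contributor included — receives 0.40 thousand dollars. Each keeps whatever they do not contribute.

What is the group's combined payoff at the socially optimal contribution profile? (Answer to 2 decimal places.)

Each contributed unit returns 3.600 to the group as a whole (0.40 to each of 9 players), which exceeds 1, so the social optimum is full contribution: group total = 3.600 × 171 = 615.60.

615.60 thousand dollars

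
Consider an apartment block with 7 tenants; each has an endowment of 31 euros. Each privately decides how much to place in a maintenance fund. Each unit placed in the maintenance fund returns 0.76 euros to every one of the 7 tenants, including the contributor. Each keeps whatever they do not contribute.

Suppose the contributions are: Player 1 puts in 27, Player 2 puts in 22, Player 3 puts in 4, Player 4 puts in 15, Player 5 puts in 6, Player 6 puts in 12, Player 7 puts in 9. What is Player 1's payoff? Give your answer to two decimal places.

76.20 euros

Total contributed: 27 + 22 + 4 + 15 + 6 + 12 + 9 = 95.
Each receives 0.76 × 95 = 72.20 from the maintenance fund.
Player 1 keeps 31 − 27 = 4, so Player 1's payoff is 4 + 72.20 = 76.20.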